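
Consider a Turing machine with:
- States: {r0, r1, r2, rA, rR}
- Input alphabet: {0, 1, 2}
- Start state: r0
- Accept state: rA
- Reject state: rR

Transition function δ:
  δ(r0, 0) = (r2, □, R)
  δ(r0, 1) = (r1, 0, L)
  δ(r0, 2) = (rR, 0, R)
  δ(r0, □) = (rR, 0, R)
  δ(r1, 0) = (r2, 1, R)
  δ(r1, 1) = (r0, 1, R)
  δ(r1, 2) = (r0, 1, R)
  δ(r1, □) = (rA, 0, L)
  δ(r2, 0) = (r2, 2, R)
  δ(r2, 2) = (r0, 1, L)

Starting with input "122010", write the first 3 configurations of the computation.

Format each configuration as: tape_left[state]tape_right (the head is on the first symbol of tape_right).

Transitions applied:
Step 1: δ(r0, 1) = (r1, 0, L)
Step 2: δ(r1, □) = (rA, 0, L)

The first 3 configurations are:
[r0]122010 ⊢ [r1]□022010 ⊢ [rA]□0022010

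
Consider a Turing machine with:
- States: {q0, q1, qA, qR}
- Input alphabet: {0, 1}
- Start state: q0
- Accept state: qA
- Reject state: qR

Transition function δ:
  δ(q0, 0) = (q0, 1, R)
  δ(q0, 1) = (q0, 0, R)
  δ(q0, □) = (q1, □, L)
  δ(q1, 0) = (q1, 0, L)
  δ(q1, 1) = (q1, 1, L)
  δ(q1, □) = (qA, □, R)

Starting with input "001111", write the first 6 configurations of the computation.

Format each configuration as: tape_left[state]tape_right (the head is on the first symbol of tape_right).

Transitions applied:
Step 1: δ(q0, 0) = (q0, 1, R)
Step 2: δ(q0, 0) = (q0, 1, R)
Step 3: δ(q0, 1) = (q0, 0, R)
Step 4: δ(q0, 1) = (q0, 0, R)
Step 5: δ(q0, 1) = (q0, 0, R)

The first 6 configurations are:
[q0]001111 ⊢ 1[q0]01111 ⊢ 11[q0]1111 ⊢ 110[q0]111 ⊢ 1100[q0]11 ⊢ 11000[q0]1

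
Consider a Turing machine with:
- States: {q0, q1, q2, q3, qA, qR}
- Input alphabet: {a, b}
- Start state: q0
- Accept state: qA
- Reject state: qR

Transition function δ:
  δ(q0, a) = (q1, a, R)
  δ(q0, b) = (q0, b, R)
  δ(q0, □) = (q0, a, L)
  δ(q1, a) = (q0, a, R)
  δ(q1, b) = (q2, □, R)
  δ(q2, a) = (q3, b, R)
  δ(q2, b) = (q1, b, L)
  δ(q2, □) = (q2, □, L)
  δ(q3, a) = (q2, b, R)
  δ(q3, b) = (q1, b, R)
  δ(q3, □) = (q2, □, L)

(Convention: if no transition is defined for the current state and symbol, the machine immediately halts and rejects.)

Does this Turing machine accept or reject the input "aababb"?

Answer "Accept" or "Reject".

Execution trace:
Initial: [q0]aababb
Step 1: δ(q0, a) = (q1, a, R) → a[q1]ababb
Step 2: δ(q1, a) = (q0, a, R) → aa[q0]babb
Step 3: δ(q0, b) = (q0, b, R) → aab[q0]abb
Step 4: δ(q0, a) = (q1, a, R) → aaba[q1]bb
Step 5: δ(q1, b) = (q2, □, R) → aaba□[q2]b
Step 6: δ(q2, b) = (q1, b, L) → aaba[q1]□b

No transition is defined for δ(q1, □). By convention the machine halts and rejects.

Answer: Reject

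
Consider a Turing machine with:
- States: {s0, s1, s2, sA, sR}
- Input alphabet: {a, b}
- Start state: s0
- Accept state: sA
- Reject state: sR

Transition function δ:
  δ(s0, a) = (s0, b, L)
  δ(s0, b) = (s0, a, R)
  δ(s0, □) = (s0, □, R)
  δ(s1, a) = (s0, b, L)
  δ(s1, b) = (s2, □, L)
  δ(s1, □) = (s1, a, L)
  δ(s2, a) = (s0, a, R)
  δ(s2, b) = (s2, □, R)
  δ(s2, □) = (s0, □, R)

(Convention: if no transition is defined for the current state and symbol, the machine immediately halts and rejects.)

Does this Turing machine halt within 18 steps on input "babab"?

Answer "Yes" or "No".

Execution trace:
Initial: [s0]babab
Step 1: δ(s0, b) = (s0, a, R) → a[s0]abab
Step 2: δ(s0, a) = (s0, b, L) → [s0]abbab
Step 3: δ(s0, a) = (s0, b, L) → [s0]□bbbab
Step 4: δ(s0, □) = (s0, □, R) → □[s0]bbbab
Step 5: δ(s0, b) = (s0, a, R) → □a[s0]bbab
Step 6: δ(s0, b) = (s0, a, R) → □aa[s0]bab
Step 7: δ(s0, b) = (s0, a, R) → □aaa[s0]ab
Step 8: δ(s0, a) = (s0, b, L) → □aa[s0]abb
Step 9: δ(s0, a) = (s0, b, L) → □a[s0]abbb
Step 10: δ(s0, a) = (s0, b, L) → □[s0]abbbb
Step 11: δ(s0, a) = (s0, b, L) → [s0]□bbbbb
Step 12: δ(s0, □) = (s0, □, R) → □[s0]bbbbb
Step 13: δ(s0, b) = (s0, a, R) → □a[s0]bbbb
Step 14: δ(s0, b) = (s0, a, R) → □aa[s0]bbb
Step 15: δ(s0, b) = (s0, a, R) → □aaa[s0]bb
Step 16: δ(s0, b) = (s0, a, R) → □aaaa[s0]b
Step 17: δ(s0, b) = (s0, a, R) → □aaaaa[s0]□
Step 18: δ(s0, □) = (s0, □, R) → □aaaaa□[s0]□

The machine has not reached a halting state after 18 steps.
The machine did not halt within the 18-step bound.

Answer: No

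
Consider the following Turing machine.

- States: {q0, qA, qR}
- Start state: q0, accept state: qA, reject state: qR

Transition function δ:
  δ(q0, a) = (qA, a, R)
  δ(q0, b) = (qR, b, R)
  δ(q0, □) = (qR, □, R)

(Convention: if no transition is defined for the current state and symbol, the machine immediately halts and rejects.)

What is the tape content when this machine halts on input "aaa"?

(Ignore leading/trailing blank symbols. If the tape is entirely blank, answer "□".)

Execution trace:
Initial: [q0]aaa
Step 1: δ(q0, a) = (qA, a, R) → a[qA]aa

The machine reaches the accept state qA and halts.

Final tape (ignoring leading/trailing blanks): aaa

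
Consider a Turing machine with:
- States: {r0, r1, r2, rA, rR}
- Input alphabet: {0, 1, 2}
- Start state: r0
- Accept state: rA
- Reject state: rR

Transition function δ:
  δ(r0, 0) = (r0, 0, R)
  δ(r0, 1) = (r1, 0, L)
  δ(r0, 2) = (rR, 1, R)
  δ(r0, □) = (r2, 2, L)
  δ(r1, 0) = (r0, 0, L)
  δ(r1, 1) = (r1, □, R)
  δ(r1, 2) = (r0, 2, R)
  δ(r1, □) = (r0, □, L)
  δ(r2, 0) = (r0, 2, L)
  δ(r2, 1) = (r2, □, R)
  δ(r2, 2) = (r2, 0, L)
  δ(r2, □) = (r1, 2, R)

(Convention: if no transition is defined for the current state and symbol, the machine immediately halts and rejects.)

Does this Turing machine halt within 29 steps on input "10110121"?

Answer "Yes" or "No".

Execution trace:
Initial: [r0]10110121
Step 1: δ(r0, 1) = (r1, 0, L) → [r1]□00110121
Step 2: δ(r1, □) = (r0, □, L) → [r0]□□00110121
Step 3: δ(r0, □) = (r2, 2, L) → [r2]□2□00110121
Step 4: δ(r2, □) = (r1, 2, R) → 2[r1]2□00110121
Step 5: δ(r1, 2) = (r0, 2, R) → 22[r0]□00110121
Step 6: δ(r0, □) = (r2, 2, L) → 2[r2]2200110121
Step 7: δ(r2, 2) = (r2, 0, L) → [r2]20200110121
Step 8: δ(r2, 2) = (r2, 0, L) → [r2]□00200110121
Step 9: δ(r2, □) = (r1, 2, R) → 2[r1]00200110121
Step 10: δ(r1, 0) = (r0, 0, L) → [r0]200200110121
Step 11: δ(r0, 2) = (rR, 1, R) → 1[rR]00200110121

The machine reaches the reject state rR and halts.
The machine halted after 11 steps (within the 29-step bound).

Answer: Yes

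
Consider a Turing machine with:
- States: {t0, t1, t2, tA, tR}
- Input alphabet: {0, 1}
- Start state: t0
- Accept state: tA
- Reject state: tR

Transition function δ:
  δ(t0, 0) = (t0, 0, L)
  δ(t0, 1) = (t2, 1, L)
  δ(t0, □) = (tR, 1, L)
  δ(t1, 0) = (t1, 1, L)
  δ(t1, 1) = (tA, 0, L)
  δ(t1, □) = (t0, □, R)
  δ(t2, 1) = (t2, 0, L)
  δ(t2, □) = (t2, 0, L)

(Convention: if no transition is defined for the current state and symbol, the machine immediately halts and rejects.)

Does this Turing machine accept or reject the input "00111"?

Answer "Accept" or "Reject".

Execution trace:
Initial: [t0]00111
Step 1: δ(t0, 0) = (t0, 0, L) → [t0]□00111
Step 2: δ(t0, □) = (tR, 1, L) → [tR]□100111

The machine reaches the reject state tR and halts.

Answer: Reject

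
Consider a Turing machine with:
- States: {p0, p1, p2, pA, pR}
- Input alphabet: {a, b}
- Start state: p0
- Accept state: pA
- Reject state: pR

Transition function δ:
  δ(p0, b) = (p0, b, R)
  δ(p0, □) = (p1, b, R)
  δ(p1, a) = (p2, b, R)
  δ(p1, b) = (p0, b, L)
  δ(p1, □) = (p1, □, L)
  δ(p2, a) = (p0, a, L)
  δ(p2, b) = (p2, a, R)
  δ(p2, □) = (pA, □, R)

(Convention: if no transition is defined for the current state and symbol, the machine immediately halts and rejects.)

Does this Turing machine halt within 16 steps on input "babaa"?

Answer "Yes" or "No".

Execution trace:
Initial: [p0]babaa
Step 1: δ(p0, b) = (p0, b, R) → b[p0]abaa

No transition is defined for δ(p0, a). By convention the machine halts and rejects.
The machine halted after 1 step (within the 16-step bound).

Answer: Yes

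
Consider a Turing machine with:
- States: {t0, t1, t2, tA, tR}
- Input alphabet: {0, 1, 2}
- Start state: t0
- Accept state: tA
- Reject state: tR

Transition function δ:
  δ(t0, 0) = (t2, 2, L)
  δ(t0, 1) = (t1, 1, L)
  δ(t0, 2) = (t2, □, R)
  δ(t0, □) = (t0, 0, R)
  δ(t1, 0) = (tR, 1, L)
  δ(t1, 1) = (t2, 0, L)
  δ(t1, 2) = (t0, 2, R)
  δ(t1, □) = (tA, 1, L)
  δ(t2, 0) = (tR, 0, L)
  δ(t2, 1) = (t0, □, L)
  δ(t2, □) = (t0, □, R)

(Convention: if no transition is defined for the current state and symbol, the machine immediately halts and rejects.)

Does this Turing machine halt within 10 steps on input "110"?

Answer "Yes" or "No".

Execution trace:
Initial: [t0]110
Step 1: δ(t0, 1) = (t1, 1, L) → [t1]□110
Step 2: δ(t1, □) = (tA, 1, L) → [tA]□1110

The machine reaches the accept state tA and halts.
The machine halted after 2 steps (within the 10-step bound).

Answer: Yes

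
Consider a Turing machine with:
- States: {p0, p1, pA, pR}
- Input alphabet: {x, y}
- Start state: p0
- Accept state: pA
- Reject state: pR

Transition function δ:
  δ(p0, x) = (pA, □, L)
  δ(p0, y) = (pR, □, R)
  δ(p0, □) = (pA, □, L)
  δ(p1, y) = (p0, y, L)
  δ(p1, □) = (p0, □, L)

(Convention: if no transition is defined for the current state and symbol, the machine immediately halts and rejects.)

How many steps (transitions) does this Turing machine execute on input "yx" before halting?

Execution trace:
Initial: [p0]yx
Step 1: δ(p0, y) = (pR, □, R) → □[pR]x

The machine reaches the reject state pR and halts.

The machine executed 1 step before halting.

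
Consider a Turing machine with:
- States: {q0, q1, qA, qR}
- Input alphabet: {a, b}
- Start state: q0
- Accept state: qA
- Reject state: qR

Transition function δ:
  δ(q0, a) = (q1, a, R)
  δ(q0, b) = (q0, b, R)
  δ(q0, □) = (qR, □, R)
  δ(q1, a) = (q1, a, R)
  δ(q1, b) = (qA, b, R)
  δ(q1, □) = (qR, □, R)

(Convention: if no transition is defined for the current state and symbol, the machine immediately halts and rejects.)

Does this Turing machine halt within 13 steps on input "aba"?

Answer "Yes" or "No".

Execution trace:
Initial: [q0]aba
Step 1: δ(q0, a) = (q1, a, R) → a[q1]ba
Step 2: δ(q1, b) = (qA, b, R) → ab[qA]a

The machine reaches the accept state qA and halts.
The machine halted after 2 steps (within the 13-step bound).

Answer: Yes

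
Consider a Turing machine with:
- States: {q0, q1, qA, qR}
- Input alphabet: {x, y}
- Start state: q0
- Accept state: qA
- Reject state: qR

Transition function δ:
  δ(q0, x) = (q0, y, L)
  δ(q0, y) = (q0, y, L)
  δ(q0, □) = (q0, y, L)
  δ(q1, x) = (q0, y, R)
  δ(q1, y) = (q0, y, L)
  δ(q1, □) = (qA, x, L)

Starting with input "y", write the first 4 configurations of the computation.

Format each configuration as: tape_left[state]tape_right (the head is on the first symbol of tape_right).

Transitions applied:
Step 1: δ(q0, y) = (q0, y, L)
Step 2: δ(q0, □) = (q0, y, L)
Step 3: δ(q0, □) = (q0, y, L)

The first 4 configurations are:
[q0]y ⊢ [q0]□y ⊢ [q0]□yy ⊢ [q0]□yyy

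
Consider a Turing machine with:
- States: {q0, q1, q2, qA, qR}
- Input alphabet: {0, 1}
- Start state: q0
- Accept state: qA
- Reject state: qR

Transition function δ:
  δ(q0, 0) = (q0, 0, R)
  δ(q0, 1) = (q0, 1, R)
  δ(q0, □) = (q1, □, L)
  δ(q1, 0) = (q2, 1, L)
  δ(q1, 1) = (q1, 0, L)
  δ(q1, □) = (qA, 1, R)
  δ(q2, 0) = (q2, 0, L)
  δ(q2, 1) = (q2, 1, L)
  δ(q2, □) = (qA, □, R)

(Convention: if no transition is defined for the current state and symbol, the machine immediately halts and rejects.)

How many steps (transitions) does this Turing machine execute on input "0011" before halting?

Execution trace:
Initial: [q0]0011
Step 1: δ(q0, 0) = (q0, 0, R) → 0[q0]011
Step 2: δ(q0, 0) = (q0, 0, R) → 00[q0]11
Step 3: δ(q0, 1) = (q0, 1, R) → 001[q0]1
Step 4: δ(q0, 1) = (q0, 1, R) → 0011[q0]□
Step 5: δ(q0, □) = (q1, □, L) → 001[q1]1□
Step 6: δ(q1, 1) = (q1, 0, L) → 00[q1]10□
Step 7: δ(q1, 1) = (q1, 0, L) → 0[q1]000□
Step 8: δ(q1, 0) = (q2, 1, L) → [q2]0100□
Step 9: δ(q2, 0) = (q2, 0, L) → [q2]□0100□
Step 10: δ(q2, □) = (qA, □, R) → □[qA]0100□

The machine reaches the accept state qA and halts.

The machine executed 10 steps before halting.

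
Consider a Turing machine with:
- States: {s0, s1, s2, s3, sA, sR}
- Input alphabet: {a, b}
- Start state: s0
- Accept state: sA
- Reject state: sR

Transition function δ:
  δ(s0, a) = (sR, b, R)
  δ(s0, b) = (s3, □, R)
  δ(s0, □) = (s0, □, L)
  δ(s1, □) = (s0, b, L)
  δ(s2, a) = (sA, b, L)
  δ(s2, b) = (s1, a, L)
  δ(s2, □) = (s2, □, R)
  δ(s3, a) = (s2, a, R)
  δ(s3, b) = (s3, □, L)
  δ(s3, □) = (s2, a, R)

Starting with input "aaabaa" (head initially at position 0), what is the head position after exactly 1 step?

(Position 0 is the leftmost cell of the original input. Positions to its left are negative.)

Execution trace (head position shown):
Step 0: [s0]aaabaa  (head at position 0)
Step 1: move right → b[sR]aabaa  (head at position 1)

After 1 step, the head is at position 1.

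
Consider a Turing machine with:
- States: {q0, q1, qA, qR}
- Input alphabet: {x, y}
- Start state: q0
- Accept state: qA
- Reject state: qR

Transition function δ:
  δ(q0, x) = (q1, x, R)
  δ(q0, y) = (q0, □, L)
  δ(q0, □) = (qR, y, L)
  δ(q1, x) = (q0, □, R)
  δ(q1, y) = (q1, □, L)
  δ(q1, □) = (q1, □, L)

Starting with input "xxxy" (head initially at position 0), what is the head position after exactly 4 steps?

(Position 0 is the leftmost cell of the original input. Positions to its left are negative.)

Execution trace (head position shown):
Step 0: [q0]xxxy  (head at position 0)
Step 1: move right → x[q1]xxy  (head at position 1)
Step 2: move right → x□[q0]xy  (head at position 2)
Step 3: move right → x□x[q1]y  (head at position 3)
Step 4: move left → x□[q1]x□  (head at position 2)

After 4 steps, the head is at position 2.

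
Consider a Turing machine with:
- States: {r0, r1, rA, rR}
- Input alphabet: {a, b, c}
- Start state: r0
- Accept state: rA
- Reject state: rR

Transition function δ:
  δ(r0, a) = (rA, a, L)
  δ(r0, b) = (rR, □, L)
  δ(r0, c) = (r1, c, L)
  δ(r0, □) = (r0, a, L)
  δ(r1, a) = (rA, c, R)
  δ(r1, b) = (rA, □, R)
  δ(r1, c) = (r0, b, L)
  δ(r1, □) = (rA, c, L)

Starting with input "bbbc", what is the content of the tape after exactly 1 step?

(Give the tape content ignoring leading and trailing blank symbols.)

Execution trace:
Initial: [r0]bbbc
Step 1: δ(r0, b) = (rR, □, L) → [rR]□□bbc

The machine reaches the reject state rR and halts.

After 1 step, the tape (ignoring leading/trailing blanks) is: bbc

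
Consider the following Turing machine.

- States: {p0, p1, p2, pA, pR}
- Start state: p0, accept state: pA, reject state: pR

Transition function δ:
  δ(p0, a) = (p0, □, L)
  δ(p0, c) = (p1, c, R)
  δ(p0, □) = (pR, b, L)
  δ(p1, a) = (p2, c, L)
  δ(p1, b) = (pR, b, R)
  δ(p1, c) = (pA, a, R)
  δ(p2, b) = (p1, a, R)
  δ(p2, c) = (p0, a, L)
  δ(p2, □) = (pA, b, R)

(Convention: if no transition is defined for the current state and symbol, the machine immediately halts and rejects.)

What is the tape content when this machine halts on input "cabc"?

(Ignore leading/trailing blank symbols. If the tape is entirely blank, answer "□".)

Execution trace:
Initial: [p0]cabc
Step 1: δ(p0, c) = (p1, c, R) → c[p1]abc
Step 2: δ(p1, a) = (p2, c, L) → [p2]ccbc
Step 3: δ(p2, c) = (p0, a, L) → [p0]□acbc
Step 4: δ(p0, □) = (pR, b, L) → [pR]□bacbc

The machine reaches the reject state pR and halts.

Final tape (ignoring leading/trailing blanks): bacbc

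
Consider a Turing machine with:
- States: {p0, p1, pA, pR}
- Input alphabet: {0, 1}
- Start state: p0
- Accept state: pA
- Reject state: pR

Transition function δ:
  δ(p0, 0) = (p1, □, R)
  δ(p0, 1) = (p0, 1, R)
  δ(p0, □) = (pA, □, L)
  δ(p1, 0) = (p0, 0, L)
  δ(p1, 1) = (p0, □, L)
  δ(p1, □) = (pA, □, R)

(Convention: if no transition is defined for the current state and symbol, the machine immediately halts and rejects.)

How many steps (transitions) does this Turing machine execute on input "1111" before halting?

Execution trace:
Initial: [p0]1111
Step 1: δ(p0, 1) = (p0, 1, R) → 1[p0]111
Step 2: δ(p0, 1) = (p0, 1, R) → 11[p0]11
Step 3: δ(p0, 1) = (p0, 1, R) → 111[p0]1
Step 4: δ(p0, 1) = (p0, 1, R) → 1111[p0]□
Step 5: δ(p0, □) = (pA, □, L) → 111[pA]1□

The machine reaches the accept state pA and halts.

The machine executed 5 steps before halting.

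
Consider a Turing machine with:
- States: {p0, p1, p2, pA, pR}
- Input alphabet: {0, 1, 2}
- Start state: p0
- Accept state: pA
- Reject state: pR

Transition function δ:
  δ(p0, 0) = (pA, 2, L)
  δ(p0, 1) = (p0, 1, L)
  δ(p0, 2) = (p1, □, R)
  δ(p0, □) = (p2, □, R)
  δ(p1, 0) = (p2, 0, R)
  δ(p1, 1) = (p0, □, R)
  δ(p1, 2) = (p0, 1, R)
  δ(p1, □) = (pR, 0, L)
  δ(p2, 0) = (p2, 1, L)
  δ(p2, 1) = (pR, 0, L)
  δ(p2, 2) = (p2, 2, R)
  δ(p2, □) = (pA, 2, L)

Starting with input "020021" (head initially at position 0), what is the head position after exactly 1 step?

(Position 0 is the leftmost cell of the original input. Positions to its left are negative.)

Execution trace (head position shown):
Step 0: [p0]020021  (head at position 0)
Step 1: move left → [pA]□220021  (head at position -1)

After 1 step, the head is at position -1.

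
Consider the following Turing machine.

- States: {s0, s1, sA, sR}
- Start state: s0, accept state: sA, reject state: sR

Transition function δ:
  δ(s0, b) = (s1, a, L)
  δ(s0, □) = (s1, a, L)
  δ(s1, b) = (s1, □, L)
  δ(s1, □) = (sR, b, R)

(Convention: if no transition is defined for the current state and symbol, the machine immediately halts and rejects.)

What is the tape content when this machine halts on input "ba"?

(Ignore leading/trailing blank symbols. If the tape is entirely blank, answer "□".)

Execution trace:
Initial: [s0]ba
Step 1: δ(s0, b) = (s1, a, L) → [s1]□aa
Step 2: δ(s1, □) = (sR, b, R) → b[sR]aa

The machine reaches the reject state sR and halts.

Final tape (ignoring leading/trailing blanks): baa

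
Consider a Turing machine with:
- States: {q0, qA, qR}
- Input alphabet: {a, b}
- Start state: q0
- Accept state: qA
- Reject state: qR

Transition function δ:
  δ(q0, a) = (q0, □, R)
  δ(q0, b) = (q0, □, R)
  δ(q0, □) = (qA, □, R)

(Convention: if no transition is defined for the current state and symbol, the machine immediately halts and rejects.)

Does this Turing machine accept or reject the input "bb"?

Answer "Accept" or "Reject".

Execution trace:
Initial: [q0]bb
Step 1: δ(q0, b) = (q0, □, R) → □[q0]b
Step 2: δ(q0, b) = (q0, □, R) → □□[q0]□
Step 3: δ(q0, □) = (qA, □, R) → □□□[qA]□

The machine reaches the accept state qA and halts.

Answer: Accept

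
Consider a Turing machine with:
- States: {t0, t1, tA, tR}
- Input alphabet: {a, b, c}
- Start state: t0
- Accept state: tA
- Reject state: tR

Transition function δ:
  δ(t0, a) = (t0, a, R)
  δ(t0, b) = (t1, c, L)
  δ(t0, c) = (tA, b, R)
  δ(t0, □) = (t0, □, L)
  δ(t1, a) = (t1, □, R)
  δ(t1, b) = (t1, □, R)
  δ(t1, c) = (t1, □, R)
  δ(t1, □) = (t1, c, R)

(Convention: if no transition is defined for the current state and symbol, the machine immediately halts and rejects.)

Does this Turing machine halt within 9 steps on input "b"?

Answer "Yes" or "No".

Execution trace:
Initial: [t0]b
Step 1: δ(t0, b) = (t1, c, L) → [t1]□c
Step 2: δ(t1, □) = (t1, c, R) → c[t1]c
Step 3: δ(t1, c) = (t1, □, R) → c□[t1]□
Step 4: δ(t1, □) = (t1, c, R) → c□c[t1]□
Step 5: δ(t1, □) = (t1, c, R) → c□cc[t1]□
Step 6: δ(t1, □) = (t1, c, R) → c□ccc[t1]□
Step 7: δ(t1, □) = (t1, c, R) → c□cccc[t1]□
Step 8: δ(t1, □) = (t1, c, R) → c□ccccc[t1]□
Step 9: δ(t1, □) = (t1, c, R) → c□cccccc[t1]□

The machine has not reached a halting state after 9 steps.
The machine did not halt within the 9-step bound.

Answer: No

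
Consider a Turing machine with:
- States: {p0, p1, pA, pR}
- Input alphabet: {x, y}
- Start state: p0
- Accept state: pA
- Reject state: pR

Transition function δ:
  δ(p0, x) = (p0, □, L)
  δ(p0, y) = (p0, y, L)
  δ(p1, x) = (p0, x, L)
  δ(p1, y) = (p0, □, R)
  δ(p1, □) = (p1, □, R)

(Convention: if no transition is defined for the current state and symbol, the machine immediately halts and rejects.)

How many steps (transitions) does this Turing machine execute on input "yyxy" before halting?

Execution trace:
Initial: [p0]yyxy
Step 1: δ(p0, y) = (p0, y, L) → [p0]□yyxy

No transition is defined for δ(p0, □). By convention the machine halts and rejects.

The machine executed 1 step before halting.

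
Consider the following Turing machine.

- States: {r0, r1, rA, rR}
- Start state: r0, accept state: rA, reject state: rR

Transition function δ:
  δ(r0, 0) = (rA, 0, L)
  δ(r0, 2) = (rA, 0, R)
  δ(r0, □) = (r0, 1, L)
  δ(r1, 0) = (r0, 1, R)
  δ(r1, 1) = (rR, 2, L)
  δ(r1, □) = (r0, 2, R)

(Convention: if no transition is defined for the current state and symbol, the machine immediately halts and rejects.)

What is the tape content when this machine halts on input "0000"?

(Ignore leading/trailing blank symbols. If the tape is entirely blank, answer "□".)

Execution trace:
Initial: [r0]0000
Step 1: δ(r0, 0) = (rA, 0, L) → [rA]□0000

The machine reaches the accept state rA and halts.

Final tape (ignoring leading/trailing blanks): 0000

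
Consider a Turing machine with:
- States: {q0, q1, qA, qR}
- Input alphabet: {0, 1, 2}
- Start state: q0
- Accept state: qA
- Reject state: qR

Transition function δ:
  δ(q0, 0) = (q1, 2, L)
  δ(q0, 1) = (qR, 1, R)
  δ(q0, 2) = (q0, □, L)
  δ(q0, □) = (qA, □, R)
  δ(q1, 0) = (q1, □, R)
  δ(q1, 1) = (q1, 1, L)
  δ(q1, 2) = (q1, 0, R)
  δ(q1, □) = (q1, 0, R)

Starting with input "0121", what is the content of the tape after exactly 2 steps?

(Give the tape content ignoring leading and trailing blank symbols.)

Execution trace:
Initial: [q0]0121
Step 1: δ(q0, 0) = (q1, 2, L) → [q1]□2121
Step 2: δ(q1, □) = (q1, 0, R) → 0[q1]2121

After 2 steps, the tape (ignoring leading/trailing blanks) is: 02121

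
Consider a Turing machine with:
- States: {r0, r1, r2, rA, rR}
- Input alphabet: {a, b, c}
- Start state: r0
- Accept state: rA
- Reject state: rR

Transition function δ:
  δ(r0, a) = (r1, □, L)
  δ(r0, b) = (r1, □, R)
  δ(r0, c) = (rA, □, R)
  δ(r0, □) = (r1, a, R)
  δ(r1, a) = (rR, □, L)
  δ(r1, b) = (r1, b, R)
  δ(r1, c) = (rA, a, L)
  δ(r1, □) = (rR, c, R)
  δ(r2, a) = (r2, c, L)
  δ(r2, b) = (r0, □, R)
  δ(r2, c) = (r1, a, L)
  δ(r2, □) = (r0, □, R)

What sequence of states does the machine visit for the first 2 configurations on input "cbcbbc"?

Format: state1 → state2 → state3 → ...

Execution trace:
Initial: [r0]cbcbbc
Step 1: δ(r0, c) = (rA, □, R) → □[rA]bcbbc

The machine reaches the accept state rA and halts.

State sequence: r0 → rA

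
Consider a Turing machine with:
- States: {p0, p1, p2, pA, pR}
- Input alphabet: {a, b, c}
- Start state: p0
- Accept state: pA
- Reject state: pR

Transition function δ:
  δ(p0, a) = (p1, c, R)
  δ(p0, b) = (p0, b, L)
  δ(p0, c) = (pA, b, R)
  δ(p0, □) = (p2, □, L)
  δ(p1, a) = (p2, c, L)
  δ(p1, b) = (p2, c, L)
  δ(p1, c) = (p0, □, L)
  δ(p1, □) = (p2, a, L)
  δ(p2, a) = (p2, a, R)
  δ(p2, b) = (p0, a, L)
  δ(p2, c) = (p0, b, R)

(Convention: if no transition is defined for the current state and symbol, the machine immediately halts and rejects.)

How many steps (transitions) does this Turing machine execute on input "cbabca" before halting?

Execution trace:
Initial: [p0]cbabca
Step 1: δ(p0, c) = (pA, b, R) → b[pA]babca

The machine reaches the accept state pA and halts.

The machine executed 1 step before halting.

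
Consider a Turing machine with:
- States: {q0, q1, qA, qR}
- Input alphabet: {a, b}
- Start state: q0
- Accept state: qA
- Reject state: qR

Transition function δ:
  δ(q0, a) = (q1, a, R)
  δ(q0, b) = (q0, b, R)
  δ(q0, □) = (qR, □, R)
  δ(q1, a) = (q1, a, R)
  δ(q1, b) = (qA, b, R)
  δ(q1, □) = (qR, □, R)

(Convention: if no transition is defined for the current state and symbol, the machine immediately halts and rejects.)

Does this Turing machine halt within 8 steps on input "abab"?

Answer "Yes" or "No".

Execution trace:
Initial: [q0]abab
Step 1: δ(q0, a) = (q1, a, R) → a[q1]bab
Step 2: δ(q1, b) = (qA, b, R) → ab[qA]ab

The machine reaches the accept state qA and halts.
The machine halted after 2 steps (within the 8-step bound).

Answer: Yes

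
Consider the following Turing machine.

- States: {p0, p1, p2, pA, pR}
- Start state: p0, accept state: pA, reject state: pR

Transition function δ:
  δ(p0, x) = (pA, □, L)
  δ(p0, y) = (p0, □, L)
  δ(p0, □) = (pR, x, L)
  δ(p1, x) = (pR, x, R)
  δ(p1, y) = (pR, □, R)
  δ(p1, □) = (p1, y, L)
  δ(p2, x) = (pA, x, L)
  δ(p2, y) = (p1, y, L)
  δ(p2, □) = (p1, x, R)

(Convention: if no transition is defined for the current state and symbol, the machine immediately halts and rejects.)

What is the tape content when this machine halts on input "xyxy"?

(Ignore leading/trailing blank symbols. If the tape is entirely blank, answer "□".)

Execution trace:
Initial: [p0]xyxy
Step 1: δ(p0, x) = (pA, □, L) → [pA]□□yxy

The machine reaches the accept state pA and halts.

Final tape (ignoring leading/trailing blanks): yxy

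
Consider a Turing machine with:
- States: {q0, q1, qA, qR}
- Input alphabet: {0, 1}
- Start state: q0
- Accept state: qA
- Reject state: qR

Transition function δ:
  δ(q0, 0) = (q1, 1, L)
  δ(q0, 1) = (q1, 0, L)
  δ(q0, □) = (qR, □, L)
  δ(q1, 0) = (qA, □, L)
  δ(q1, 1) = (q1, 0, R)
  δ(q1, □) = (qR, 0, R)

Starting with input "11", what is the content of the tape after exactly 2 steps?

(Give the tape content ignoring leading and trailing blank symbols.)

Execution trace:
Initial: [q0]11
Step 1: δ(q0, 1) = (q1, 0, L) → [q1]□01
Step 2: δ(q1, □) = (qR, 0, R) → 0[qR]01

The machine reaches the reject state qR and halts.

After 2 steps, the tape (ignoring leading/trailing blanks) is: 001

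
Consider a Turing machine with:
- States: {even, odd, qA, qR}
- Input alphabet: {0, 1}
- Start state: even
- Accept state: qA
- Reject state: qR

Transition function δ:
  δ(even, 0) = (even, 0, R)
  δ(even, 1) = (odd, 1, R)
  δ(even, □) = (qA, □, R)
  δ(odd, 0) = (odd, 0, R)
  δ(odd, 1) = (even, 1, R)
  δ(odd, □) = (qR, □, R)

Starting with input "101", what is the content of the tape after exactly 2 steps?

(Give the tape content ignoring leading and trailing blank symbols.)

Execution trace:
Initial: [even]101
Step 1: δ(even, 1) = (odd, 1, R) → 1[odd]01
Step 2: δ(odd, 0) = (odd, 0, R) → 10[odd]1

After 2 steps, the tape (ignoring leading/trailing blanks) is: 101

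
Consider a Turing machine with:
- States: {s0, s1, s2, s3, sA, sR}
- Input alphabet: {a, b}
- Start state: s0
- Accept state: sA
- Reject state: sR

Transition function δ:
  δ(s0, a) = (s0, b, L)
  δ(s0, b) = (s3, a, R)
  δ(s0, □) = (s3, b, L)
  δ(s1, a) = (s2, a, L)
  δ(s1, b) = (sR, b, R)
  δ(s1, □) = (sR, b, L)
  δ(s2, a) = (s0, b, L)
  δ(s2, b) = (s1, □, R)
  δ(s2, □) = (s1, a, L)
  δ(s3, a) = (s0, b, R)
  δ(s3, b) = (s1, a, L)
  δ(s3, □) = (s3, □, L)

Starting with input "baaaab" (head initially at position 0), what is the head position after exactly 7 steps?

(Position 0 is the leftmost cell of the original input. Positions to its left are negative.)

Execution trace (head position shown):
Step 0: [s0]baaaab  (head at position 0)
Step 1: move right → a[s3]aaaab  (head at position 1)
Step 2: move right → ab[s0]aaab  (head at position 2)
Step 3: move left → a[s0]bbaab  (head at position 1)
Step 4: move right → aa[s3]baab  (head at position 2)
Step 5: move left → a[s1]aaaab  (head at position 1)
Step 6: move left → [s2]aaaaab  (head at position 0)
Step 7: move left → [s0]□baaaab  (head at position -1)

After 7 steps, the head is at position -1.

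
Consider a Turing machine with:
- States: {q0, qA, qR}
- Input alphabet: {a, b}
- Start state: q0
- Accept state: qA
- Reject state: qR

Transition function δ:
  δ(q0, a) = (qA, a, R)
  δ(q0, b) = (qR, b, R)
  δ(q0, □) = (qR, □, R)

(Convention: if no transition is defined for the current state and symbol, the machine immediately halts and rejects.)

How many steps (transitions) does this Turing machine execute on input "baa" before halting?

Execution trace:
Initial: [q0]baa
Step 1: δ(q0, b) = (qR, b, R) → b[qR]aa

The machine reaches the reject state qR and halts.

The machine executed 1 step before halting.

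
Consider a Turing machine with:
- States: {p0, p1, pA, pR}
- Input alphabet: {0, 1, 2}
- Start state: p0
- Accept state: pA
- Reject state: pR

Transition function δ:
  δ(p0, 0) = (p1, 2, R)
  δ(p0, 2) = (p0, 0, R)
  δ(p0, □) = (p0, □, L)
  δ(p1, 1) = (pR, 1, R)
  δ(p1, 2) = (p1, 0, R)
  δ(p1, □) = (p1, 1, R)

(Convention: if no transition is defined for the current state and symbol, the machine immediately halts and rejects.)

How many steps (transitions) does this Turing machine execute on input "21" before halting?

Execution trace:
Initial: [p0]21
Step 1: δ(p0, 2) = (p0, 0, R) → 0[p0]1

No transition is defined for δ(p0, 1). By convention the machine halts and rejects.

The machine executed 1 step before halting.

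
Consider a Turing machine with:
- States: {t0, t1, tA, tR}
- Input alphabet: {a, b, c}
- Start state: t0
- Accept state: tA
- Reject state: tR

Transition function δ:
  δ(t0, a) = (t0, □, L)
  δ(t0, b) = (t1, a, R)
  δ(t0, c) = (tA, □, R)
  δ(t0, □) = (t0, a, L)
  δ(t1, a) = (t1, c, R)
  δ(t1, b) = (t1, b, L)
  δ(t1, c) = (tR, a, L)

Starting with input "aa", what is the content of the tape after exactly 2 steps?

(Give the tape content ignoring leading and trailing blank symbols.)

Execution trace:
Initial: [t0]aa
Step 1: δ(t0, a) = (t0, □, L) → [t0]□□a
Step 2: δ(t0, □) = (t0, a, L) → [t0]□a□a

After 2 steps, the tape (ignoring leading/trailing blanks) is: a□a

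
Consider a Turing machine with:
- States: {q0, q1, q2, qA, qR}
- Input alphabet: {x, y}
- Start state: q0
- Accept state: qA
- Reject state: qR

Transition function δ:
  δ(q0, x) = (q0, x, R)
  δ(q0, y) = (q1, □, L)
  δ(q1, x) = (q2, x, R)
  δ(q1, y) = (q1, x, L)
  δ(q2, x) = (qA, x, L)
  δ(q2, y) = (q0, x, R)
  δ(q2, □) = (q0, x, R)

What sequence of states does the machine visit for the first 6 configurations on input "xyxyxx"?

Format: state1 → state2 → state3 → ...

Execution trace:
Initial: [q0]xyxyxx
Step 1: δ(q0, x) = (q0, x, R) → x[q0]yxyxx
Step 2: δ(q0, y) = (q1, □, L) → [q1]x□xyxx
Step 3: δ(q1, x) = (q2, x, R) → x[q2]□xyxx
Step 4: δ(q2, □) = (q0, x, R) → xx[q0]xyxx
Step 5: δ(q0, x) = (q0, x, R) → xxx[q0]yxx

State sequence: q0 → q0 → q1 → q2 → q0 → q0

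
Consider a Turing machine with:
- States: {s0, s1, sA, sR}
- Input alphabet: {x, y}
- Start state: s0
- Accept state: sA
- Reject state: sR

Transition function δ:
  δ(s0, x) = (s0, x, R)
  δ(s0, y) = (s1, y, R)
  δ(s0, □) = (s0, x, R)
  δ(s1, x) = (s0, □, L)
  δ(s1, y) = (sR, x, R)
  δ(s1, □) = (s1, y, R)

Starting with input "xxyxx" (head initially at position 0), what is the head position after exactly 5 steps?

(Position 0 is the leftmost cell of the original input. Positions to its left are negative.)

Execution trace (head position shown):
Step 0: [s0]xxyxx  (head at position 0)
Step 1: move right → x[s0]xyxx  (head at position 1)
Step 2: move right → xx[s0]yxx  (head at position 2)
Step 3: move right → xxy[s1]xx  (head at position 3)
Step 4: move left → xx[s0]y□x  (head at position 2)
Step 5: move right → xxy[s1]□x  (head at position 3)

After 5 steps, the head is at position 3.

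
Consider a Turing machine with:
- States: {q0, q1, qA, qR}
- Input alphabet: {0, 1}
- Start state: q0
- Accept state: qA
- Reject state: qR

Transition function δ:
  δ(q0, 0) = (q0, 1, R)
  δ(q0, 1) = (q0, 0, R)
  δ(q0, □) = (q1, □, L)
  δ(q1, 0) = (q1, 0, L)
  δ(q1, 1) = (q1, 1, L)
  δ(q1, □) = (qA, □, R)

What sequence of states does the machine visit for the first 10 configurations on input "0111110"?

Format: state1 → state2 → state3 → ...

Execution trace:
Initial: [q0]0111110
Step 1: δ(q0, 0) = (q0, 1, R) → 1[q0]111110
Step 2: δ(q0, 1) = (q0, 0, R) → 10[q0]11110
Step 3: δ(q0, 1) = (q0, 0, R) → 100[q0]1110
Step 4: δ(q0, 1) = (q0, 0, R) → 1000[q0]110
Step 5: δ(q0, 1) = (q0, 0, R) → 10000[q0]10
Step 6: δ(q0, 1) = (q0, 0, R) → 100000[q0]0
Step 7: δ(q0, 0) = (q0, 1, R) → 1000001[q0]□
Step 8: δ(q0, □) = (q1, □, L) → 100000[q1]1□
Step 9: δ(q1, 1) = (q1, 1, L) → 10000[q1]01□

State sequence: q0 → q0 → q0 → q0 → q0 → q0 → q0 → q0 → q1 → q1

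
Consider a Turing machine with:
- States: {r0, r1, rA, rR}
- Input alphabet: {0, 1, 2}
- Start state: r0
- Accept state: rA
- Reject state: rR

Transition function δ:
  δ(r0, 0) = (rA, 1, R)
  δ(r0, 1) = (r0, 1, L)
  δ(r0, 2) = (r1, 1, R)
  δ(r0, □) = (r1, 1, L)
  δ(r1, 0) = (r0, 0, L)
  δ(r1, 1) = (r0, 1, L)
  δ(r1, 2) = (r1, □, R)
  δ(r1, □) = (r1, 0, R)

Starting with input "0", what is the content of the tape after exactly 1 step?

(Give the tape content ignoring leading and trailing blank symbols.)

Execution trace:
Initial: [r0]0
Step 1: δ(r0, 0) = (rA, 1, R) → 1[rA]□

The machine reaches the accept state rA and halts.

After 1 step, the tape (ignoring leading/trailing blanks) is: 1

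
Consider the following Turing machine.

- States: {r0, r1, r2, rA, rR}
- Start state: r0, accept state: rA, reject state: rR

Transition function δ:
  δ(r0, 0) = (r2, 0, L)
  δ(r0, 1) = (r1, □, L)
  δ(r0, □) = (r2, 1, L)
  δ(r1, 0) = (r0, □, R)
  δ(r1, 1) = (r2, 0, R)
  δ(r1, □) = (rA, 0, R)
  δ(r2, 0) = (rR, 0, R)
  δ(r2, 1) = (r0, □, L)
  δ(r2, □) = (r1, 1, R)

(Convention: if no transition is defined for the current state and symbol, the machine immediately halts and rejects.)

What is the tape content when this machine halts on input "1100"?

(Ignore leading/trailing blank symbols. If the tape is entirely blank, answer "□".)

Execution trace:
Initial: [r0]1100
Step 1: δ(r0, 1) = (r1, □, L) → [r1]□□100
Step 2: δ(r1, □) = (rA, 0, R) → 0[rA]□100

The machine reaches the accept state rA and halts.

Final tape (ignoring leading/trailing blanks): 0□100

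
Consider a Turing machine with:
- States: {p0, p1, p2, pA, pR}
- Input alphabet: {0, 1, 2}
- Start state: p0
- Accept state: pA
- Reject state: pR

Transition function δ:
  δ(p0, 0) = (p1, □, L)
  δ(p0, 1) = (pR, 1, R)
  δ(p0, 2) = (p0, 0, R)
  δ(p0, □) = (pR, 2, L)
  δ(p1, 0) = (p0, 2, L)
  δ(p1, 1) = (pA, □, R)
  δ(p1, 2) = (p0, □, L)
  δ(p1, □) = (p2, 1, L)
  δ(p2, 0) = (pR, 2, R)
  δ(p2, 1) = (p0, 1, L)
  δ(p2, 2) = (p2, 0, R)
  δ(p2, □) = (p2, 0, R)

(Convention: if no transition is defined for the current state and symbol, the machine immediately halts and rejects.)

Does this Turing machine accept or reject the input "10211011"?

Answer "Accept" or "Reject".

Execution trace:
Initial: [p0]10211011
Step 1: δ(p0, 1) = (pR, 1, R) → 1[pR]0211011

The machine reaches the reject state pR and halts.

Answer: Reject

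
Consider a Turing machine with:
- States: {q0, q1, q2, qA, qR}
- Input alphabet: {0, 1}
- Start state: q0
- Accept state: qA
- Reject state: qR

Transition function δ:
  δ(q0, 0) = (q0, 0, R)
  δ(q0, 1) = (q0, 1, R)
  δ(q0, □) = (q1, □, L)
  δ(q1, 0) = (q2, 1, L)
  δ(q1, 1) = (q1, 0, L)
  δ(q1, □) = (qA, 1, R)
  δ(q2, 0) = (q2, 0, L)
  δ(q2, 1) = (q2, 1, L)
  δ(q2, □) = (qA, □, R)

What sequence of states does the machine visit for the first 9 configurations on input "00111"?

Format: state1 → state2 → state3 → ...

Execution trace:
Initial: [q0]00111
Step 1: δ(q0, 0) = (q0, 0, R) → 0[q0]0111
Step 2: δ(q0, 0) = (q0, 0, R) → 00[q0]111
Step 3: δ(q0, 1) = (q0, 1, R) → 001[q0]11
Step 4: δ(q0, 1) = (q0, 1, R) → 0011[q0]1
Step 5: δ(q0, 1) = (q0, 1, R) → 00111[q0]□
Step 6: δ(q0, □) = (q1, □, L) → 0011[q1]1□
Step 7: δ(q1, 1) = (q1, 0, L) → 001[q1]10□
Step 8: δ(q1, 1) = (q1, 0, L) → 00[q1]100□

State sequence: q0 → q0 → q0 → q0 → q0 → q0 → q1 → q1 → q1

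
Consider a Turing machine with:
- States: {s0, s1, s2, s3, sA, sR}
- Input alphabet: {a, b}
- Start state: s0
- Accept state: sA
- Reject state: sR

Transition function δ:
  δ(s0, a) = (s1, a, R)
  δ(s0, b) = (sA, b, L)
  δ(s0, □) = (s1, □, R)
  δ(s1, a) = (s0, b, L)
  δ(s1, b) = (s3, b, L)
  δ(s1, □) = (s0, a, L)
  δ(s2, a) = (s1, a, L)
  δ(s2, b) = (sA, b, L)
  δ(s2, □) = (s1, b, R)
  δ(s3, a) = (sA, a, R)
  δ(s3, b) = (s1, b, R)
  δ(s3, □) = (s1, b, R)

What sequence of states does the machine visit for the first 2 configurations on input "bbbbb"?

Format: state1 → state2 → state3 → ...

Execution trace:
Initial: [s0]bbbbb
Step 1: δ(s0, b) = (sA, b, L) → [sA]□bbbbb

The machine reaches the accept state sA and halts.

State sequence: s0 → sA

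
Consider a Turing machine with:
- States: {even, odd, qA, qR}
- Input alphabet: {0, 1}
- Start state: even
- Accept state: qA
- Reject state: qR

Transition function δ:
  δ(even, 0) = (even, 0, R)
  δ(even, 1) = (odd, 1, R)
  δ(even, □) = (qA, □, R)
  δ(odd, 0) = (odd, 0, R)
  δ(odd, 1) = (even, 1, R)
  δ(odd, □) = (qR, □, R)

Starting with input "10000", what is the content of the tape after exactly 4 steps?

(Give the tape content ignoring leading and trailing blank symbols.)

Execution trace:
Initial: [even]10000
Step 1: δ(even, 1) = (odd, 1, R) → 1[odd]0000
Step 2: δ(odd, 0) = (odd, 0, R) → 10[odd]000
Step 3: δ(odd, 0) = (odd, 0, R) → 100[odd]00
Step 4: δ(odd, 0) = (odd, 0, R) → 1000[odd]0

After 4 steps, the tape (ignoring leading/trailing blanks) is: 10000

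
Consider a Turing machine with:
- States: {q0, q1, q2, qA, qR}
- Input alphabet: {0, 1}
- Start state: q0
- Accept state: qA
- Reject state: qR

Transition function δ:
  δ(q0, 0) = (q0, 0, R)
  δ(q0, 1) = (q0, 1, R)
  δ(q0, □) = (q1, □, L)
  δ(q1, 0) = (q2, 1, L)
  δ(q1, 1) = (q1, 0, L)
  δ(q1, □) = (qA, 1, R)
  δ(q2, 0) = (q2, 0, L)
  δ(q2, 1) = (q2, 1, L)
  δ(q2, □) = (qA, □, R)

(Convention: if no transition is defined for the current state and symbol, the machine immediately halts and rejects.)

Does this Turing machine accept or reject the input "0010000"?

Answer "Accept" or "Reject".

Execution trace:
Initial: [q0]0010000
Step 1: δ(q0, 0) = (q0, 0, R) → 0[q0]010000
Step 2: δ(q0, 0) = (q0, 0, R) → 00[q0]10000
Step 3: δ(q0, 1) = (q0, 1, R) → 001[q0]0000
Step 4: δ(q0, 0) = (q0, 0, R) → 0010[q0]000
Step 5: δ(q0, 0) = (q0, 0, R) → 00100[q0]00
Step 6: δ(q0, 0) = (q0, 0, R) → 001000[q0]0
Step 7: δ(q0, 0) = (q0, 0, R) → 0010000[q0]□
Step 8: δ(q0, □) = (q1, □, L) → 001000[q1]0□
Step 9: δ(q1, 0) = (q2, 1, L) → 00100[q2]01□
Step 10: δ(q2, 0) = (q2, 0, L) → 0010[q2]001□
Step 11: δ(q2, 0) = (q2, 0, L) → 001[q2]0001□
Step 12: δ(q2, 0) = (q2, 0, L) → 00[q2]10001□
Step 13: δ(q2, 1) = (q2, 1, L) → 0[q2]010001□
Step 14: δ(q2, 0) = (q2, 0, L) → [q2]0010001□
Step 15: δ(q2, 0) = (q2, 0, L) → [q2]□0010001□
Step 16: δ(q2, □) = (qA, □, R) → □[qA]0010001□

The machine reaches the accept state qA and halts.

Answer: Accept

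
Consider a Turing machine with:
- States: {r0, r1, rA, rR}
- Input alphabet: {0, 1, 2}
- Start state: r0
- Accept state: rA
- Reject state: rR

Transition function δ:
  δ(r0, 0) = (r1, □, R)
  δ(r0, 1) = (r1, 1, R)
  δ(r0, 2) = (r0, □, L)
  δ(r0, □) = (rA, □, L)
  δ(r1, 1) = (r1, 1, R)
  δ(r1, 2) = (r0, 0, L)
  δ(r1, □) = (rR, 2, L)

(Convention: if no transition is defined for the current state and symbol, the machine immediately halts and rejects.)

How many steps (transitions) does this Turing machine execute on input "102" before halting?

Execution trace:
Initial: [r0]102
Step 1: δ(r0, 1) = (r1, 1, R) → 1[r1]02

No transition is defined for δ(r1, 0). By convention the machine halts and rejects.

The machine executed 1 step before halting.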